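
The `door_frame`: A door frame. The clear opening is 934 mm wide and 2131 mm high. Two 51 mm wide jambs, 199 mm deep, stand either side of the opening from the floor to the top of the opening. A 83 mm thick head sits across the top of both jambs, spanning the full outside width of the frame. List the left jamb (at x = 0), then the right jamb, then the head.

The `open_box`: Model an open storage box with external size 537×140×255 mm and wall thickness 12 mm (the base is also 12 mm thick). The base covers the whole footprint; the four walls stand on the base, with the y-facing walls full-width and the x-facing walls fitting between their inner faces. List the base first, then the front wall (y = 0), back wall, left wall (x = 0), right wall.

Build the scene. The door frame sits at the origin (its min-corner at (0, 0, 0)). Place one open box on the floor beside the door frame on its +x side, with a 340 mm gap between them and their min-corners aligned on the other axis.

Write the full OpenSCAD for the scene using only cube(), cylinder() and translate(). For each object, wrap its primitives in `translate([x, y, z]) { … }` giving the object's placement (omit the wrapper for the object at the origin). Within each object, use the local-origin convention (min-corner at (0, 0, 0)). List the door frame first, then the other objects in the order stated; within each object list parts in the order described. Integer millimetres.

cube([51, 199, 2131]);
translate([985, 0, 0]) cube([51, 199, 2131]);
translate([0, 0, 2131]) cube([1036, 199, 83]);
translate([1376, 0, 0]) {
  cube([537, 140, 12]);
  translate([0, 0, 12]) cube([537, 12, 243]);
  translate([0, 128, 12]) cube([537, 12, 243]);
  translate([0, 12, 12]) cube([12, 116, 243]);
  translate([525, 12, 12]) cube([12, 116, 243]);
}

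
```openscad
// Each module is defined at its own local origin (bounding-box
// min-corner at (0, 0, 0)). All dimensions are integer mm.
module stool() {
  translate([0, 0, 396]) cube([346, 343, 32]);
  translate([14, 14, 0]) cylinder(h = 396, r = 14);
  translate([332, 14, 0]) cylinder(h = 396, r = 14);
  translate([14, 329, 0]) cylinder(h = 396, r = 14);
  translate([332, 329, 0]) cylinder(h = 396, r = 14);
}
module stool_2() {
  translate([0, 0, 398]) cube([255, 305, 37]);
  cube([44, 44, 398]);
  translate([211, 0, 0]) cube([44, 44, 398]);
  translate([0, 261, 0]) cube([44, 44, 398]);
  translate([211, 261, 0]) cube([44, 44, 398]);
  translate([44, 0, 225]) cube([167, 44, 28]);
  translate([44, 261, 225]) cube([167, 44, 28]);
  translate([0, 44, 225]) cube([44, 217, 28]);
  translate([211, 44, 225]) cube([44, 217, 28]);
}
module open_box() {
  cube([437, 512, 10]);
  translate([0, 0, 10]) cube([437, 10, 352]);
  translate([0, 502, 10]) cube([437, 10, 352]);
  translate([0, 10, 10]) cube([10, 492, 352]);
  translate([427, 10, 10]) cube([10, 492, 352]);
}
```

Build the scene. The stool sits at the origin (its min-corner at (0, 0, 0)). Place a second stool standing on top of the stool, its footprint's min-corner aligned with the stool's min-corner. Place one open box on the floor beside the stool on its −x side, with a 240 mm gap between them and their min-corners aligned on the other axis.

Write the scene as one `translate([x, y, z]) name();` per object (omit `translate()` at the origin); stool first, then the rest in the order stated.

stool();
translate([0, 0, 428]) stool_2();
translate([-677, 0, 0]) open_box();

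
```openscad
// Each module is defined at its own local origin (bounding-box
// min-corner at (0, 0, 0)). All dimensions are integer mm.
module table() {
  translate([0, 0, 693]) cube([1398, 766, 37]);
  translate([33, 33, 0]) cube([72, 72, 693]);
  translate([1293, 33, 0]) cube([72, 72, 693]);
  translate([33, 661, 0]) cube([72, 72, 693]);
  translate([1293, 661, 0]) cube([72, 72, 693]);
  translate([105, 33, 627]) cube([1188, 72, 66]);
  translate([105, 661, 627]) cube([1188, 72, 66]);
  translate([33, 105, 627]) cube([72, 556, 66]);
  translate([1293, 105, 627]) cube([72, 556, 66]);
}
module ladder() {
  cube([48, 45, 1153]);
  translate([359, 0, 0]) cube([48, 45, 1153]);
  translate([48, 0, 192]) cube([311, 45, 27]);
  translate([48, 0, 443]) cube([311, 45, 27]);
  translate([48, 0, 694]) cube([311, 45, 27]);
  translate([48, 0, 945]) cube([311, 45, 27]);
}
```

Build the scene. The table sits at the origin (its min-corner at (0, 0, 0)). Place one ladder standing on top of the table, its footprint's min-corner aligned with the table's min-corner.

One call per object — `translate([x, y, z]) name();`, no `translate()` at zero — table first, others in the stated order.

table();
translate([0, 0, 730]) ladder();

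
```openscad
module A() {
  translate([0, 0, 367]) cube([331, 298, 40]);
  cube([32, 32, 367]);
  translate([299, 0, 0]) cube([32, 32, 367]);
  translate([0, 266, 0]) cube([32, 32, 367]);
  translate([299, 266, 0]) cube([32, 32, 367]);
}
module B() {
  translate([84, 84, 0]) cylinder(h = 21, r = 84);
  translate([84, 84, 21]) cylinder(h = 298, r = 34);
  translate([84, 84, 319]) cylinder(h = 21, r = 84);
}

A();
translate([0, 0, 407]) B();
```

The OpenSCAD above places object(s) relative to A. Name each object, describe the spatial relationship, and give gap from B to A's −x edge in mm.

A is a stool. B is a spool. The spool is on top of the stool. The gap from the spool to the stool's −x edge is 0 mm.

The spool's min-x is at 0; the stool's min-x is 0; gap = 0 mm.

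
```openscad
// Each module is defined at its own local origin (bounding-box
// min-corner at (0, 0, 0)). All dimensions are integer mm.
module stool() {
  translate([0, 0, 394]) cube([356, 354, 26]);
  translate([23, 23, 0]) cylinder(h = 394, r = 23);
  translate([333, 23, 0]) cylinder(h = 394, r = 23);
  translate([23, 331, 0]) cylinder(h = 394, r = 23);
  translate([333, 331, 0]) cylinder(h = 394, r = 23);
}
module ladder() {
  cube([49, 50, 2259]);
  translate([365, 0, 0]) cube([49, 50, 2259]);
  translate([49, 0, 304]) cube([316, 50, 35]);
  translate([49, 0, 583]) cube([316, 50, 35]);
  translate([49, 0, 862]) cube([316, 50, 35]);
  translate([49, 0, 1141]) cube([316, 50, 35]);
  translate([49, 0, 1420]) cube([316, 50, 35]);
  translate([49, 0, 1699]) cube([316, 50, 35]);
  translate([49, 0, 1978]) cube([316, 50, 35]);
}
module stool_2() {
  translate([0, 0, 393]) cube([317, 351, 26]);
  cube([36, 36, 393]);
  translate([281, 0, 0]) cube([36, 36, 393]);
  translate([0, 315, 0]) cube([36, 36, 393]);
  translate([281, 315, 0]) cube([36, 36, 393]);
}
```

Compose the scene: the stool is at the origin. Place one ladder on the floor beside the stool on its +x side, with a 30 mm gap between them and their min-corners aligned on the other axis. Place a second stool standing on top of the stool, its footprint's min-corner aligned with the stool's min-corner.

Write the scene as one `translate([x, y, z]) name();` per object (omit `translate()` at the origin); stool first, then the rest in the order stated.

stool();
translate([386, 0, 0]) ladder();
translate([0, 0, 420]) stool_2();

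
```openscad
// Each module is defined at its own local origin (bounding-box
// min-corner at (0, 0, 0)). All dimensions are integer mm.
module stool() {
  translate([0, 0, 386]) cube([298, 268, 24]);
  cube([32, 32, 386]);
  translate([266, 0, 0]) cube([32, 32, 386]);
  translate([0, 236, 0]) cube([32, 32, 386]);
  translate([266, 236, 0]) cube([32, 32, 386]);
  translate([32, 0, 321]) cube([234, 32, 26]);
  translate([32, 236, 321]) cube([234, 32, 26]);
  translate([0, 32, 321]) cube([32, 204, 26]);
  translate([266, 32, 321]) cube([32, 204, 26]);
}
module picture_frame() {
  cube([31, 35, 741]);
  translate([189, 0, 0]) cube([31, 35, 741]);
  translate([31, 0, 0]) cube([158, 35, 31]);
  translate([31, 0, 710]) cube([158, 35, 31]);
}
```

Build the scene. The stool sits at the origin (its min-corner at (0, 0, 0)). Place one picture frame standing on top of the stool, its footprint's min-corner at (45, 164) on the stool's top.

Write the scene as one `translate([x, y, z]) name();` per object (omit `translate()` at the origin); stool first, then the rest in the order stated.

stool();
translate([45, 164, 410]) picture_frame();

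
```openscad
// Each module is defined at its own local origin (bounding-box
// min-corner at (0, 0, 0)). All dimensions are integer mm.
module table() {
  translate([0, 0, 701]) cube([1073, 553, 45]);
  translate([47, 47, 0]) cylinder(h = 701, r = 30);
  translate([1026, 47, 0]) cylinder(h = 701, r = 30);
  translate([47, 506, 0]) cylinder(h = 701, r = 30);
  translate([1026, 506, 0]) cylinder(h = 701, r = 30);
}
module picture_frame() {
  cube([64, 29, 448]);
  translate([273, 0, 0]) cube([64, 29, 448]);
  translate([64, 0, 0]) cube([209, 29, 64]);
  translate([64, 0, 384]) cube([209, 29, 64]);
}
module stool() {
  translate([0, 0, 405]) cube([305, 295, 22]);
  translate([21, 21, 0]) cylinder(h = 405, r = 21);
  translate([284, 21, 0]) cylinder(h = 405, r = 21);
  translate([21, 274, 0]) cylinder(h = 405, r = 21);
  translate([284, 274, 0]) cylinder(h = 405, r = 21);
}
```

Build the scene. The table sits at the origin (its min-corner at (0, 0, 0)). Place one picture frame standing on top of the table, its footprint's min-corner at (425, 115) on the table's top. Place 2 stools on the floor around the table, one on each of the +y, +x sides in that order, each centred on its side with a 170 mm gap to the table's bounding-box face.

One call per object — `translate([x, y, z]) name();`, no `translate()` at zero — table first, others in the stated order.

table();
translate([425, 115, 746]) picture_frame();
translate([384, 723, 0]) stool();
translate([1243, 129, 0]) stool();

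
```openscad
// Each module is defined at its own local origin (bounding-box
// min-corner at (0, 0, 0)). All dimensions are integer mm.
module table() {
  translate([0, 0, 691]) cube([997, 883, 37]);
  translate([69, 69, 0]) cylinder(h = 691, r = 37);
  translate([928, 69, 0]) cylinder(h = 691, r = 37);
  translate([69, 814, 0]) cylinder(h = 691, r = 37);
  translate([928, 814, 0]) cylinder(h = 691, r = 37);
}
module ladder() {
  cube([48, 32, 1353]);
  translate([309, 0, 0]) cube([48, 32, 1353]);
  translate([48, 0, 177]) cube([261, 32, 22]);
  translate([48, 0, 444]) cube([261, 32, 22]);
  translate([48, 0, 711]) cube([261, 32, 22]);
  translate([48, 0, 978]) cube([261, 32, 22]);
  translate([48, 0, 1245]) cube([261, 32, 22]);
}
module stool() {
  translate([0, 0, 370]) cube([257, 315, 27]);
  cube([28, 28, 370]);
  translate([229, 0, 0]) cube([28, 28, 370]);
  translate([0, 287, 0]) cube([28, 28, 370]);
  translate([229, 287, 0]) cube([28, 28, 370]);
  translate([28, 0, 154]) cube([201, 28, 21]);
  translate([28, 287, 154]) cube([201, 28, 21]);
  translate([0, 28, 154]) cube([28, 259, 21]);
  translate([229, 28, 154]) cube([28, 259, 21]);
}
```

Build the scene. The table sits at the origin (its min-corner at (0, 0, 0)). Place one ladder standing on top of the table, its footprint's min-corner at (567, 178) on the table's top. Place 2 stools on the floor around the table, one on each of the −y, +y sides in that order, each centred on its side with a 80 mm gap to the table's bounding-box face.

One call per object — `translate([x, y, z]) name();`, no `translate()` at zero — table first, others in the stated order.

table();
translate([567, 178, 728]) ladder();
translate([370, -395, 0]) stool();
translate([370, 963, 0]) stool();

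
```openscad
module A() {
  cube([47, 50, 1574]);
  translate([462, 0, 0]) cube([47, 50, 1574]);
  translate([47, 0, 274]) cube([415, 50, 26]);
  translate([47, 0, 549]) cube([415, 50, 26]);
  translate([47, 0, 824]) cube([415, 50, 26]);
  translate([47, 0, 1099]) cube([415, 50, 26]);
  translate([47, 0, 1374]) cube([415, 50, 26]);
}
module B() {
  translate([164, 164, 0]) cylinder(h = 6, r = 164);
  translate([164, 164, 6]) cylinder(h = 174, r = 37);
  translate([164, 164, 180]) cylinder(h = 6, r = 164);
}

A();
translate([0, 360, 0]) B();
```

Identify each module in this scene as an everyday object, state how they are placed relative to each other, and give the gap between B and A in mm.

A is a ladder. B is a spool. The spool is on the floor beside the ladder on its +y side. The gap between the spool and the ladder is 310 mm.

The spool's nearest face is 310 mm from the ladder's +y face.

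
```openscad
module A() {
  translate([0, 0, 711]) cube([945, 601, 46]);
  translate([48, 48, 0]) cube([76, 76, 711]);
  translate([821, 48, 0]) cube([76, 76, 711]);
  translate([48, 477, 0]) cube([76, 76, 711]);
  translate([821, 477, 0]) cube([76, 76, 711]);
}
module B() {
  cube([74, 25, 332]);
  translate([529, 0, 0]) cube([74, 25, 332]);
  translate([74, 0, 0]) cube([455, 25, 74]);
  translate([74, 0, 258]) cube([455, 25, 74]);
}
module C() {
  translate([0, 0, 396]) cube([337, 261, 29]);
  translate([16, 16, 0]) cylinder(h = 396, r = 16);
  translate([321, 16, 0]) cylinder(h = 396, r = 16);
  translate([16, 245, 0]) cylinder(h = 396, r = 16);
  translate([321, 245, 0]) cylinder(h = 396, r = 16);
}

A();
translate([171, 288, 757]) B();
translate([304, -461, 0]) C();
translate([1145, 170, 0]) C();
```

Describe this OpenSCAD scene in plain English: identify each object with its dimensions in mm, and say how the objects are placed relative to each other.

A is a table with a 945×601 mm rectangular top, 46 mm thick, top surface at z = 757 mm, supported by four 76×76 mm square legs, each inset 48 mm from the nearest pair of top edges, running from the floor.

B is a rectangular picture frame lying in the x–z plane (depth along y). The opening is 455 mm wide (x) by 184 mm tall (z), surrounded by a border 74 mm wide on all four sides. The frame is 25 mm deep and is made of two full-height vertical stiles with two horizontal rails fitted between them.

C is a four-legged stool. The seat is a 337×261×29 mm slab whose top surface is at z = 425 mm; four round legs, each 32 mm in diameter, run from the floor (z = 0) to the underside of the seat, each leg's axis is inset half a diameter from the nearest pair of seat edges (so the leg's bounding box is flush with the corner).

The picture frame is on top of the table, centred. Two stools sit around the table at the −y, +x sides.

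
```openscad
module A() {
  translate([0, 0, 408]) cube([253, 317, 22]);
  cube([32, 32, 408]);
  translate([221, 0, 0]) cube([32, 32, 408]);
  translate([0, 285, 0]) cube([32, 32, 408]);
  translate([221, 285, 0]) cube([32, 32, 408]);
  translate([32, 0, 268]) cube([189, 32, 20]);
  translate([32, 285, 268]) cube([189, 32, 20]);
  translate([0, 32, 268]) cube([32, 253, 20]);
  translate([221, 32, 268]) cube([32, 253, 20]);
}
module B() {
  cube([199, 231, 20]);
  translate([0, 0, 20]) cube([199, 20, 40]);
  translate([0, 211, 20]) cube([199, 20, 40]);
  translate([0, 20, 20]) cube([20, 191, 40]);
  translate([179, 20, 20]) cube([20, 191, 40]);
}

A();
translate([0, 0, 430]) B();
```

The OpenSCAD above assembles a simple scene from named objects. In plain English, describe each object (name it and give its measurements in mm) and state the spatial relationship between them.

A is a four-legged stool. The seat is 253×317 mm, 22 mm thick, top at z = 430 mm. It stands on four square legs, each 32×32 mm in cross-section, from z = 0 to the seat underside, each flush with a corner of the seat. Four stretchers, 32 mm wide and 20 mm tall, connect adjacent legs with their undersides at z = 268 mm, each running between the inner faces of the legs it joins and aligned with the legs' outer faces on the other axis.

B is an open-topped rectangular box: outside dimensions 199×231×60 mm, with a uniform wall and base thickness of 20 mm. The base is a full 199×231 slab on the floor; four walls sit on top of the base. The front and back walls (the −y and +y sides) span the full width; the two side walls fit between them.

The open box is on top of the stool.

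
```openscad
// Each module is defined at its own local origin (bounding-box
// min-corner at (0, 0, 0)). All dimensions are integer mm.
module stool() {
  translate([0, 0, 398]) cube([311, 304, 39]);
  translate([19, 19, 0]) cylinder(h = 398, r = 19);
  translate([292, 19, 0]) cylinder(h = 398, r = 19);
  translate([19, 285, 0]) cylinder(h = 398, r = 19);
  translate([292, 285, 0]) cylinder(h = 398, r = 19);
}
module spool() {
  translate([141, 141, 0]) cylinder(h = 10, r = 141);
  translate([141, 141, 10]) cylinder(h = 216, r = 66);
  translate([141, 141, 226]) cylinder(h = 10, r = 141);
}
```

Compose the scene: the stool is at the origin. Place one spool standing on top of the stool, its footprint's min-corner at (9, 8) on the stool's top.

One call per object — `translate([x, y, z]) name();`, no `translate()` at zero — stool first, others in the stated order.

stool();
translate([9, 8, 437]) spool();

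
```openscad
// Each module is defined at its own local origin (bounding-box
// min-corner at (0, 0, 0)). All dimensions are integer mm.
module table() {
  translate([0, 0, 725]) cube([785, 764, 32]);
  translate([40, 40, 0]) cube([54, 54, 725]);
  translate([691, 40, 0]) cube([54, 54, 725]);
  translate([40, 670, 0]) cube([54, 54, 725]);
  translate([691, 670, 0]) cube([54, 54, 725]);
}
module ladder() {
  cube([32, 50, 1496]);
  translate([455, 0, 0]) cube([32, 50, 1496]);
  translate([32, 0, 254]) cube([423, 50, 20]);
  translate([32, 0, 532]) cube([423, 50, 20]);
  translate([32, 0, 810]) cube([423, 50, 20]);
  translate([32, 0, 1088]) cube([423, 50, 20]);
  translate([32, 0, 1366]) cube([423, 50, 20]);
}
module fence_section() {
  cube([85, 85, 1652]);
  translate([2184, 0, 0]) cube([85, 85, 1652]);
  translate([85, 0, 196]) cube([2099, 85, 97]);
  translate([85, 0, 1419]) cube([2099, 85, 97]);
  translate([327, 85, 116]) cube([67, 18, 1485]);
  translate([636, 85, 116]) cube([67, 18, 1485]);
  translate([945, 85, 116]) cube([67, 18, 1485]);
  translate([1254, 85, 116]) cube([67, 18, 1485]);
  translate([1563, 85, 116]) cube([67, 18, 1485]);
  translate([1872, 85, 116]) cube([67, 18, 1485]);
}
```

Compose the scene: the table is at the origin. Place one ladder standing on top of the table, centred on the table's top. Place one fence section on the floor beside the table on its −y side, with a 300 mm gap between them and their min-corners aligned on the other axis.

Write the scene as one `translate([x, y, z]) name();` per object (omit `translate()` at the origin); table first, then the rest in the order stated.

table();
translate([149, 357, 757]) ladder();
translate([0, -403, 0]) fence_section();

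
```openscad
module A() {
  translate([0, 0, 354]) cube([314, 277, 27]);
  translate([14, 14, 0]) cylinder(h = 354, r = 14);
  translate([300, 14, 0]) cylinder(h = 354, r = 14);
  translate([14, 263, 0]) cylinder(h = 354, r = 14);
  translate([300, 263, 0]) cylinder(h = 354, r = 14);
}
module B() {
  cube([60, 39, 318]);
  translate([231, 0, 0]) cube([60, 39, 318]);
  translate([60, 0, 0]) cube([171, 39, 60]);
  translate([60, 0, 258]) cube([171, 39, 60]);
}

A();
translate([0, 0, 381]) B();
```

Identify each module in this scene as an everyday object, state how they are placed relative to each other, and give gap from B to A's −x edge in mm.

The picture frame's min-x is at 0; the stool's min-x is 0; gap = 0 mm.

A is a stool. B is a picture frame. The picture frame is on top of the stool. The gap from the picture frame to the stool's −x edge is 0 mm.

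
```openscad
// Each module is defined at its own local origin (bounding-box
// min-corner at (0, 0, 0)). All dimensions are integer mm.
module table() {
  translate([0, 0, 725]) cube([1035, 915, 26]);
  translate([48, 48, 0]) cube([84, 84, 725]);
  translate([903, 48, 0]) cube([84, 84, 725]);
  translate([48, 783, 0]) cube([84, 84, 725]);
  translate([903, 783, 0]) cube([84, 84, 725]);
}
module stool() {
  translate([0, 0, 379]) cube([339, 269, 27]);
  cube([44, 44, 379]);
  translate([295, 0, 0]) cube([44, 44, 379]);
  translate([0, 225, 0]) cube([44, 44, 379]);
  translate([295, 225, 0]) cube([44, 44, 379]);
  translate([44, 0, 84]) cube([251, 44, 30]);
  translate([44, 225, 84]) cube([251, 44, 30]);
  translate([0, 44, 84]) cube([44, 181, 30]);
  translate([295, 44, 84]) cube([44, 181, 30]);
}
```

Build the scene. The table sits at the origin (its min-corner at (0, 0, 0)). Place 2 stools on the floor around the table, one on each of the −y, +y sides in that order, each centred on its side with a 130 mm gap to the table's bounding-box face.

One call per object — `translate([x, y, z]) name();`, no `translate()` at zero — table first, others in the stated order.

table();
translate([348, -399, 0]) stool();
translate([348, 1045, 0]) stool();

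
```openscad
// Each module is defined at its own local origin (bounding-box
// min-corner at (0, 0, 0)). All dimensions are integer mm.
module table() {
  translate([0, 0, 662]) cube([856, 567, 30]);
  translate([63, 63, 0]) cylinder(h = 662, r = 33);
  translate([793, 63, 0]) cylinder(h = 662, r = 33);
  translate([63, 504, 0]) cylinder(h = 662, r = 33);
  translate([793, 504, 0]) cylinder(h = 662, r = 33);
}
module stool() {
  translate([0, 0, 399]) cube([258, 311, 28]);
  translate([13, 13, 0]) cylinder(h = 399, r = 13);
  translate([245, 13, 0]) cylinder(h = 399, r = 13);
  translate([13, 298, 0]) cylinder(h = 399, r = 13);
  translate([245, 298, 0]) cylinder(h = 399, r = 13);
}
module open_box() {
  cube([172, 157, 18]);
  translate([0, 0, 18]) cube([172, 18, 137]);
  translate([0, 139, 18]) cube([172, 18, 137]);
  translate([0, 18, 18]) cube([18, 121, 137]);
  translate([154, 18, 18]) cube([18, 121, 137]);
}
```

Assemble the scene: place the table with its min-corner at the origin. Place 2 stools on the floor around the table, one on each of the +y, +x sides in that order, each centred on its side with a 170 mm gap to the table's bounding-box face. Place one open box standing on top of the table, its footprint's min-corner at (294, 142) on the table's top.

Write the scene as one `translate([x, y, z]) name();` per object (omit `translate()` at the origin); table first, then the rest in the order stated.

table();
translate([299, 737, 0]) stool();
translate([1026, 128, 0]) stool();
translate([294, 142, 692]) open_box();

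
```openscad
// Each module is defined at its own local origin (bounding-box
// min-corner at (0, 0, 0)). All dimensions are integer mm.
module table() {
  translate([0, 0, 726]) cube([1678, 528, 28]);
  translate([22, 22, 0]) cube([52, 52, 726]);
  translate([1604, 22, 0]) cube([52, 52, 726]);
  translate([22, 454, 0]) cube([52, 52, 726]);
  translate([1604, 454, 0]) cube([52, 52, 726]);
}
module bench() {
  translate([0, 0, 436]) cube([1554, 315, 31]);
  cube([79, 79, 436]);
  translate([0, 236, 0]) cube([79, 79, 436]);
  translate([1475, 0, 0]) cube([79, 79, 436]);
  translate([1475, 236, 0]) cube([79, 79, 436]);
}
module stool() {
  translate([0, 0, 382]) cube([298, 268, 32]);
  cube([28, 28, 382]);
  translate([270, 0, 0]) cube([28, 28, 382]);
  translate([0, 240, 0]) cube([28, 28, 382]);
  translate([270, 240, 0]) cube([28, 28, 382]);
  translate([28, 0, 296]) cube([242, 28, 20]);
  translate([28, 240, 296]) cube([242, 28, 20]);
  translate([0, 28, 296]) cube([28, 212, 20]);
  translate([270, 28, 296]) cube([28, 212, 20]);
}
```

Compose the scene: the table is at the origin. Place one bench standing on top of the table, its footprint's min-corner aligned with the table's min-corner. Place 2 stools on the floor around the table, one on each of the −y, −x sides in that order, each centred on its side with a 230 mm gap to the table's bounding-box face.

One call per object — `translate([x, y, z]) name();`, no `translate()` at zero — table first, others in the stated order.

table();
translate([0, 0, 754]) bench();
translate([690, -498, 0]) stool();
translate([-528, 130, 0]) stool();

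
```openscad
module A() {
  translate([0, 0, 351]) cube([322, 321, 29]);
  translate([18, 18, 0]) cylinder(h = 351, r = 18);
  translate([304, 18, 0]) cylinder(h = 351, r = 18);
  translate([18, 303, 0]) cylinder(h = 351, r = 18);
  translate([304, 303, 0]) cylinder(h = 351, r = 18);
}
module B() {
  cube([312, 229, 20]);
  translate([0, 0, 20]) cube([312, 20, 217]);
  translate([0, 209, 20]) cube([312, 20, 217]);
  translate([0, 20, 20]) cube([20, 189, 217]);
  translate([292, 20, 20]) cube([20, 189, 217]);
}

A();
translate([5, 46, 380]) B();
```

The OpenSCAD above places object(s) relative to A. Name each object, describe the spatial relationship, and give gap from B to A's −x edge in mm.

A is a stool. B is an open box. The open box is on top of the stool, centred. The gap from the open box to the stool's −x edge is 5 mm.

The open box's min-x is at 5; the stool's min-x is 0; gap = 5 mm.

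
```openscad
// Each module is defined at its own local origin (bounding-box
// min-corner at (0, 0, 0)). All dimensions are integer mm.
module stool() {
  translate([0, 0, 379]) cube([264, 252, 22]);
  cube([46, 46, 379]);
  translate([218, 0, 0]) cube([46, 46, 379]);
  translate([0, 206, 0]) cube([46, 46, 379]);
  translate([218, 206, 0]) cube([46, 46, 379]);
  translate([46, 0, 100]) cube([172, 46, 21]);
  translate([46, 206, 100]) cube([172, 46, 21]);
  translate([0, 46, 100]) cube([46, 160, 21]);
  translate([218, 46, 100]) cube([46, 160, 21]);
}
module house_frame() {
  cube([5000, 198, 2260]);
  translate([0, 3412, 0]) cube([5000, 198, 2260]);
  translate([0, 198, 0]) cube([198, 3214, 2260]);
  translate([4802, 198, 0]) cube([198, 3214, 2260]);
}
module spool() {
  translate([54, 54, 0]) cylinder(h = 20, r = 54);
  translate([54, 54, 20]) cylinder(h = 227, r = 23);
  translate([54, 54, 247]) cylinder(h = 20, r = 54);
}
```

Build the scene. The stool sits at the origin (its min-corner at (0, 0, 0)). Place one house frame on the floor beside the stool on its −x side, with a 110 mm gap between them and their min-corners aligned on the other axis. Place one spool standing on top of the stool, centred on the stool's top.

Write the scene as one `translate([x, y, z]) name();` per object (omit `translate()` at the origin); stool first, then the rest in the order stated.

stool();
translate([-5110, 0, 0]) house_frame();
translate([78, 72, 401]) spool();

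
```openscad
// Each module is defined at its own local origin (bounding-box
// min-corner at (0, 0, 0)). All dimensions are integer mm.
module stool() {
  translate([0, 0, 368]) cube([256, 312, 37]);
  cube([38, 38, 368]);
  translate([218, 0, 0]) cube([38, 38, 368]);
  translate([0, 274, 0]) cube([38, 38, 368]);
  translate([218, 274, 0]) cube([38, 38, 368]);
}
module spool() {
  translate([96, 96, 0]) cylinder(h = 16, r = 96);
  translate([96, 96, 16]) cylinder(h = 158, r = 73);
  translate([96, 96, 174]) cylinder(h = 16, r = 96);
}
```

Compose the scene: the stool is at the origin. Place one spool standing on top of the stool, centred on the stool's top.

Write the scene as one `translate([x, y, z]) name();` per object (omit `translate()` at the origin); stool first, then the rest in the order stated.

stool();
translate([32, 60, 405]) spool();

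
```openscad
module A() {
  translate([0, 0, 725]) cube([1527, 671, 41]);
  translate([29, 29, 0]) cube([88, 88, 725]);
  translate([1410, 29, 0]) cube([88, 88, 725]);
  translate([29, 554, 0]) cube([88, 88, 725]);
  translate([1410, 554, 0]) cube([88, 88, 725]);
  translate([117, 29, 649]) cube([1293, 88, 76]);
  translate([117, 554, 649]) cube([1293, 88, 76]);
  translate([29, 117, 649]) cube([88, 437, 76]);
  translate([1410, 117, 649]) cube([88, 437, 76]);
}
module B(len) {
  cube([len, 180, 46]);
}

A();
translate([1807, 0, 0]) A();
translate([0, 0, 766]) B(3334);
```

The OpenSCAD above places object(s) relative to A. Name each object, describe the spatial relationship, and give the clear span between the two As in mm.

Second table starts at x = 1807; first ends at x = 1527; clear span = 1807 − 1527 = 280 mm.

A is a table. B is a beam. A beam spans the tops of two tables. The clear span between the two tables is 280 mm.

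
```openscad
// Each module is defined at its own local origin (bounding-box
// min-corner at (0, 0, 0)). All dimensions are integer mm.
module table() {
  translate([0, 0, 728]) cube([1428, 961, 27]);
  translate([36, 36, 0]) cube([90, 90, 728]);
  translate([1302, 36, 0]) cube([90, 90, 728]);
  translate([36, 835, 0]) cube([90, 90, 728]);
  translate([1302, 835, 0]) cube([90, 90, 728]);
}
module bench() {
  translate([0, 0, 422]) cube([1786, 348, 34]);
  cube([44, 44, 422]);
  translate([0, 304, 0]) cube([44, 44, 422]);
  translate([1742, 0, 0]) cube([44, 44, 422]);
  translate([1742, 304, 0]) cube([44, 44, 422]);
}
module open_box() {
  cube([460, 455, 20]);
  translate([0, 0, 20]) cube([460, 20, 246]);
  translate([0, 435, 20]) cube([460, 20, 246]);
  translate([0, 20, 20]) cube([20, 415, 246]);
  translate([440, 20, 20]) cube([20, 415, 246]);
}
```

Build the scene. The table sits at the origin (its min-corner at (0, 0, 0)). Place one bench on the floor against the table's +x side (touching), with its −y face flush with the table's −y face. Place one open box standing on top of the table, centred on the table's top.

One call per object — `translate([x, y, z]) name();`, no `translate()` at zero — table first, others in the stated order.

table();
translate([1428, 0, 0]) bench();
translate([484, 253, 755]) open_box();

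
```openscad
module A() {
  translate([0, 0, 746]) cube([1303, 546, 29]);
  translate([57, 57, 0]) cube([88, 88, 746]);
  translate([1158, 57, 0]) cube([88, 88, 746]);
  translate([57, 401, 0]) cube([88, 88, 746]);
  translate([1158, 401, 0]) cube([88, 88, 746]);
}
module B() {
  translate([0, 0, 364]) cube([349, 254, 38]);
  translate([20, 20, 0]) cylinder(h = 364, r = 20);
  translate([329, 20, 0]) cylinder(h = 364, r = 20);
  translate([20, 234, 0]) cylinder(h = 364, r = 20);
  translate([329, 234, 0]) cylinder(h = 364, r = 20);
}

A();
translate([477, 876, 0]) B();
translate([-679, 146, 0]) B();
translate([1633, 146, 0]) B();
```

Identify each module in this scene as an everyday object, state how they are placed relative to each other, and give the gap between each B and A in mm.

A is a table. B is a stool. Three stools sit around the table at the +y, −x, +x sides. The gap between each stool and the table is 330 mm.

Each stool's nearest face is 330 mm from the table's bounding box.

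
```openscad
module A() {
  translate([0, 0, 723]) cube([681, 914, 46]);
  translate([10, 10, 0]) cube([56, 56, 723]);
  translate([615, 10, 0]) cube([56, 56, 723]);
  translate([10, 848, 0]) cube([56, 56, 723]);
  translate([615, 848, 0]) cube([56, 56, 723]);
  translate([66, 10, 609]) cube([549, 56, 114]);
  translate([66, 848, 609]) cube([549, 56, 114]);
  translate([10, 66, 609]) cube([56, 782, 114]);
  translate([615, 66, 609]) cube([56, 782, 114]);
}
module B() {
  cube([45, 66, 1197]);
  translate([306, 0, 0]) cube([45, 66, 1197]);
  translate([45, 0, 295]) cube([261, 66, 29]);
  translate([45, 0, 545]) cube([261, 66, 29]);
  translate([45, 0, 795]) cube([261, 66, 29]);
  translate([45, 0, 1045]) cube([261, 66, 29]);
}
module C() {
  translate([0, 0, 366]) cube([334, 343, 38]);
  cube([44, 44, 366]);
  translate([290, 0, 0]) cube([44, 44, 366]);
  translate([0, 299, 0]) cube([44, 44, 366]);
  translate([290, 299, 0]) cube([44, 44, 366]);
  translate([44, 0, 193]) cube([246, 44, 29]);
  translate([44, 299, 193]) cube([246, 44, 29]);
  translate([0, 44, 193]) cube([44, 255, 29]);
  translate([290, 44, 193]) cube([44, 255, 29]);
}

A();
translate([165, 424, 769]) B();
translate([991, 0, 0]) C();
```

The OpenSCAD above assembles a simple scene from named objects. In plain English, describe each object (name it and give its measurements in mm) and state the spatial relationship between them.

A is a table with a 681×914 mm rectangular top, 46 mm thick, top surface at z = 769 mm, supported by four 56×56 mm square legs, each inset 10 mm from the nearest pair of top edges, running from the floor. Four apron rails, 56 mm thick and 114 mm tall, run between adjacent legs with their top edges flush with the underside of the top and their outer faces flush with the legs' outer faces.

B is a wooden ladder with two side rails of 45×66 mm section and 1197 mm height, set 351 mm apart overall. Between them run 4 rectangular rungs (66 mm deep, 29 mm thick), front faces flush with the rails' −y face. The bottom of the first rung is 295 mm above the floor and each subsequent rung is 250 mm higher than the one below.

C is a simple wooden stool: a rectangular seat 334 mm (x) by 343 mm (y), 38 mm thick, top face at z = 404 mm, on four square legs, each 44×44 mm in cross-section. The legs rest on z = 0, each flush with a corner of the seat. Four stretchers, 44 mm wide and 29 mm tall, connect adjacent legs with their undersides at z = 193 mm, each running between the inner faces of the legs it joins and aligned with the legs' outer faces on the other axis.

The ladder is on top of the table, centred. The stool is on the floor beside the table on its +x side.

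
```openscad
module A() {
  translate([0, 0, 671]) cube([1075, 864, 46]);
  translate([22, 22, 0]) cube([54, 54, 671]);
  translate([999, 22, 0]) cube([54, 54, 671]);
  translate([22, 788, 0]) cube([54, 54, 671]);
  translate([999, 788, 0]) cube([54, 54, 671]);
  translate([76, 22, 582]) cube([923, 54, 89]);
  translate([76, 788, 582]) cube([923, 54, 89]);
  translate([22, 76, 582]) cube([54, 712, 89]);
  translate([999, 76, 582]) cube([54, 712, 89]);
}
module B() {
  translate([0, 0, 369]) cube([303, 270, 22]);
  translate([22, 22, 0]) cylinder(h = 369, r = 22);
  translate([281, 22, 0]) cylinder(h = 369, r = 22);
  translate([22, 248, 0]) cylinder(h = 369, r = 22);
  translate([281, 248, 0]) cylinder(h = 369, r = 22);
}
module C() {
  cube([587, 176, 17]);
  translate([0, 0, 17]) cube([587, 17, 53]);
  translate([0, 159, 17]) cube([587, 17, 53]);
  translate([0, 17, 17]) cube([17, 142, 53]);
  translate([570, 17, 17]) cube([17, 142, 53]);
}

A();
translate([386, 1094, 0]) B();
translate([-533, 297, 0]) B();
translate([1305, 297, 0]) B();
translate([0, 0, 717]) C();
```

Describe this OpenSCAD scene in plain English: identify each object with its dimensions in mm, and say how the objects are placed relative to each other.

A is a table: top 1075 mm (x) × 864 mm (y), 46 mm thick, upper face at z = 717 mm, on four 54×54 mm square legs, each inset 22 mm from the nearest pair of top edges, running from z = 0 to the bottom of the top. Four apron rails, 54 mm thick and 89 mm tall, run between adjacent legs with their top edges flush with the underside of the top and their outer faces flush with the legs' outer faces.

B is a four-legged stool. The seat is a 303×270×22 mm slab whose top surface is at z = 391 mm; four round legs, each 44 mm in diameter, run from the floor (z = 0) to the underside of the seat, each leg's axis is inset half a diameter from the nearest pair of seat edges (so the leg's bounding box is flush with the corner).

C is an open storage box with external size 587×176×70 mm and wall thickness 17 mm (the base is also 17 mm thick). The base covers the whole footprint; the four walls stand on the base, with the y-facing walls full-width and the x-facing walls fitting between their inner faces.

Three stools sit around the table at the +y, −x, +x sides. The open box is on top of the table.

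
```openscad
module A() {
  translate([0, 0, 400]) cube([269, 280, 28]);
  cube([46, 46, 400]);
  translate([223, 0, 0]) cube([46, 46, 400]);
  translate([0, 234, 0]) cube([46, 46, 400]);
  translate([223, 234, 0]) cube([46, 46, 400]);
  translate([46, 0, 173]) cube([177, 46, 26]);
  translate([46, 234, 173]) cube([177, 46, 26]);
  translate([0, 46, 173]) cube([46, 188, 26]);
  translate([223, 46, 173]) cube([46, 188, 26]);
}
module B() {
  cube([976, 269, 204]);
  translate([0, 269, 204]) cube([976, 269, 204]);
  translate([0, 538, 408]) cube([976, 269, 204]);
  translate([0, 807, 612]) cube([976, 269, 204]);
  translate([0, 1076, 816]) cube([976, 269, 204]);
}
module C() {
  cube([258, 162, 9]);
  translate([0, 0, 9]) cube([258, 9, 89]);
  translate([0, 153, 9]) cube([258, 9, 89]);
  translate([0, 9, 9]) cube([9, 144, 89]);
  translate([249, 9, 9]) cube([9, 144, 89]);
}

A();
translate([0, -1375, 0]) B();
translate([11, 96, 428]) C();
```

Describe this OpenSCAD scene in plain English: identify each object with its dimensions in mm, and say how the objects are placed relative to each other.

A is a simple wooden stool: a rectangular seat 269 mm (x) by 280 mm (y), 28 mm thick, top face at z = 428 mm, on four square legs, each 46×46 mm in cross-section. The legs rest on z = 0, each flush with a corner of the seat. Four stretchers, 46 mm wide and 26 mm tall, connect adjacent legs with their undersides at z = 173 mm, each running between the inner faces of the legs it joins and aligned with the legs' outer faces on the other axis.

B is a run of 5 identical solid stair steps. Each tread is 976×269 mm and each step block is 204 mm high. Step 1 rests on the floor; step k is offset from step 1 by (k−1)×269 mm in y and (k−1)×204 mm in z.

C is an open-topped rectangular box: outside dimensions 258×162×98 mm, with a uniform wall and base thickness of 9 mm. The base is a full 258×162 slab on the floor; four walls sit on top of the base. The front and back walls (the −y and +y sides) span the full width; the two side walls fit between them.

The staircase is on the floor beside the stool on its −y side. The open box is on top of the stool.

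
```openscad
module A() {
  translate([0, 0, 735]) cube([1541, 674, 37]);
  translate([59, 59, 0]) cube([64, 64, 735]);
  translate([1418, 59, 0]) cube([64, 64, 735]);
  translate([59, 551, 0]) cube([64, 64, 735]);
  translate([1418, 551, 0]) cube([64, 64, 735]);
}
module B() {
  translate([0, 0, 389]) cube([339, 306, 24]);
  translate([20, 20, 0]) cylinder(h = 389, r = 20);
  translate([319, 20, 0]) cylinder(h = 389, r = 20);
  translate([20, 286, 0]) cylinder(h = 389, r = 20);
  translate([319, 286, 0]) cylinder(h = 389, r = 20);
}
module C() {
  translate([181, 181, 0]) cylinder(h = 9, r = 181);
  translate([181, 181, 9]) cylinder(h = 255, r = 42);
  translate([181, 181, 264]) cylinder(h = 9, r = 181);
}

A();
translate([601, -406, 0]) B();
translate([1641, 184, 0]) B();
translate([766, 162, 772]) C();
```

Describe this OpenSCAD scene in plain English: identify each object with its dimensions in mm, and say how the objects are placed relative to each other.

A is a table with a 1541×674 mm rectangular top, 37 mm thick, top surface at z = 772 mm, supported by four 64×64 mm square legs, each inset 59 mm from the nearest pair of top edges, running from the floor.

B is a four-legged stool. The seat is a 339×306×24 mm slab whose top surface is at z = 413 mm; four round legs, each 40 mm in diameter, run from the floor (z = 0) to the underside of the seat, each leg's axis is inset half a diameter from the nearest pair of seat edges (so the leg's bounding box is flush with the corner).

C is a spool: two coaxial disc flanges of radius 181 mm and thickness 9 mm, joined by a core cylinder of radius 42 mm and height 255 mm. The lower flange rests on z = 0 and the three cylinders share a vertical axis.

Two stools sit around the table at the −y, +x sides. The spool is on top of the table.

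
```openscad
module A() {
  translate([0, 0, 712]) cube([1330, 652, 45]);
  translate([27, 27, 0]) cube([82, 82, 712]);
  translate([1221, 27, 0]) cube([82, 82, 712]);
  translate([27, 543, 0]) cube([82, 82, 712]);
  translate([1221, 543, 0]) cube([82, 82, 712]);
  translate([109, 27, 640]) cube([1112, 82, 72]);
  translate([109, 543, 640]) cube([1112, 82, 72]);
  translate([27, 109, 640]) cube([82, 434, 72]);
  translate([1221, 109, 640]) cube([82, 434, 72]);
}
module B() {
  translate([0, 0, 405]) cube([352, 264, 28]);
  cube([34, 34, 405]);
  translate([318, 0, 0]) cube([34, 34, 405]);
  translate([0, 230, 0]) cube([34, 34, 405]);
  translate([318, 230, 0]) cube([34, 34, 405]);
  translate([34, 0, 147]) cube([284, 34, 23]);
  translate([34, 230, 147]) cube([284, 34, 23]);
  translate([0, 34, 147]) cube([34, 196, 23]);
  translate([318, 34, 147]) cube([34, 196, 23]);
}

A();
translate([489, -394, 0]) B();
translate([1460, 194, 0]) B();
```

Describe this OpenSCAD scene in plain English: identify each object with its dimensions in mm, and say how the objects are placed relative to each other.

A is a table: top 1330 mm (x) × 652 mm (y), 45 mm thick, upper face at z = 757 mm, on four 82×82 mm square legs, each inset 27 mm from the nearest pair of top edges, running from z = 0 to the bottom of the top. Four apron rails, 82 mm thick and 72 mm tall, run between adjacent legs with their top edges flush with the underside of the top and their outer faces flush with the legs' outer faces.

B is a four-legged stool. The seat is a 352×264×28 mm slab whose top surface is at z = 433 mm; four square legs, each 34×34 mm in cross-section, run from the floor (z = 0) to the underside of the seat, each flush with a corner of the seat. Four stretchers, 34 mm wide and 23 mm tall, connect adjacent legs with their undersides at z = 147 mm, each running between the inner faces of the legs it joins and aligned with the legs' outer faces on the other axis.

Two stools sit around the table at the −y, +x sides.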